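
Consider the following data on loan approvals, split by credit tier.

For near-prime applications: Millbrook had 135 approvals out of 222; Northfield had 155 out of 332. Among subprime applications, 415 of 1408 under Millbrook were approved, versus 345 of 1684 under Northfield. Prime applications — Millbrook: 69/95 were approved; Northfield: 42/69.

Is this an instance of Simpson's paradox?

No

Near-prime: Millbrook 135/222 = 60.8%, Northfield 155/332 = 46.7% → Millbrook
Subprime: Millbrook 415/1408 = 29.5%, Northfield 345/1684 = 20.5% → Millbrook
Prime: Millbrook 69/95 = 72.6%, Northfield 42/69 = 60.9% → Millbrook
Overall: Millbrook 619/1725 = 35.9%, Northfield 542/2085 = 26.0% → Millbrook
Millbrook wins overall and in every credit group — no reversal.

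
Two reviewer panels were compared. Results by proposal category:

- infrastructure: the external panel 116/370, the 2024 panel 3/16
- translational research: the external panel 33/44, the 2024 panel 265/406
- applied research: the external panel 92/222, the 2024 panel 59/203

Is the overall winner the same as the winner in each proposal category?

No

Infrastructure: the external panel 116/370 = 31.4%, the 2024 panel 3/16 = 18.8% → the external panel
Translational research: the external panel 33/44 = 75.0%, the 2024 panel 265/406 = 65.3% → the external panel
Applied research: the external panel 92/222 = 41.4%, the 2024 panel 59/203 = 29.1% → the external panel
Overall: the external panel 241/636 = 37.9%, the 2024 panel 327/625 = 52.3% → the 2024 panel
The external panel wins each proposal group but the 2024 panel wins overall — the comparison reverses. The external panel's proposals skew toward infrastructure, which has a lower base rate.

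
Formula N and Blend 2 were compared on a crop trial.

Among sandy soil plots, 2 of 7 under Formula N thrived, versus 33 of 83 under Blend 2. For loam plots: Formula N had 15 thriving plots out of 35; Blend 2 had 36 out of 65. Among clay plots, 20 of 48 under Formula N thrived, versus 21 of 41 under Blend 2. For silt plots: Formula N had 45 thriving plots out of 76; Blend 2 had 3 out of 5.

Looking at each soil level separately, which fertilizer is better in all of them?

Sandy soil: Formula N 2/7 = 28.6%, Blend 2 33/83 = 39.8% → Blend 2
Loam: Formula N 15/35 = 42.9%, Blend 2 36/65 = 55.4% → Blend 2
Clay: Formula N 20/48 = 41.7%, Blend 2 21/41 = 51.2% → Blend 2
Silt: Formula N 45/76 = 59.2%, Blend 2 3/5 = 60.0% → Blend 2
Blend 2 has the higher rate in all 4 groups.

Blend 2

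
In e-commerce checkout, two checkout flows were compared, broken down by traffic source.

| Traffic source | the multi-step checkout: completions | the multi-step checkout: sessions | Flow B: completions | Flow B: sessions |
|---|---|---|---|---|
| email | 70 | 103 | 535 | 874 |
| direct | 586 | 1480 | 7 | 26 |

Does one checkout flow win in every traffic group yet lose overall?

Yes

Email: the multi-step checkout 70/103 = 68.0%, Flow B 535/874 = 61.2% → the multi-step checkout
Direct: the multi-step checkout 586/1480 = 39.6%, Flow B 7/26 = 26.9% → the multi-step checkout
Overall: the multi-step checkout 656/1583 = 41.4%, Flow B 542/900 = 60.2% → Flow B
The multi-step checkout wins each traffic group but Flow B wins overall — the comparison reverses. The multi-step checkout's sessions skew toward direct, which has a lower base rate.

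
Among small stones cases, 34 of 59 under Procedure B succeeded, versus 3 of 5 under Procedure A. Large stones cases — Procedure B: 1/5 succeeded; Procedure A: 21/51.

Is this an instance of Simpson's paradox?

Small stones: Procedure B 34/59 = 57.6%, Procedure A 3/5 = 60.0% → Procedure A
Large stones: Procedure B 1/5 = 20.0%, Procedure A 21/51 = 41.2% → Procedure A
Overall: Procedure B 35/64 = 54.7%, Procedure A 24/56 = 42.9% → Procedure B
Procedure A wins each stone group but Procedure B wins overall — the comparison reverses. Procedure A's cases skew toward large stones, which has a lower base rate.

Yes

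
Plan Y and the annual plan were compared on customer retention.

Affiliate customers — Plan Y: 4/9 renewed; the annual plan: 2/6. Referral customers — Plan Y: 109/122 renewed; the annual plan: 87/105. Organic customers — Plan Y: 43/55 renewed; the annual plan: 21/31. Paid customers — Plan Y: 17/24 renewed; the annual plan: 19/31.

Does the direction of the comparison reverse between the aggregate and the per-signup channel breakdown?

No

Affiliate: Plan Y 4/9 = 44.4%, the annual plan 2/6 = 33.3% → Plan Y
Referral: Plan Y 109/122 = 89.3%, the annual plan 87/105 = 82.9% → Plan Y
Organic: Plan Y 43/55 = 78.2%, the annual plan 21/31 = 67.7% → Plan Y
Paid: Plan Y 17/24 = 70.8%, the annual plan 19/31 = 61.3% → Plan Y
Overall: Plan Y 173/210 = 82.4%, the annual plan 129/173 = 74.6% → Plan Y
Plan Y wins overall and in every signup group — no reversal.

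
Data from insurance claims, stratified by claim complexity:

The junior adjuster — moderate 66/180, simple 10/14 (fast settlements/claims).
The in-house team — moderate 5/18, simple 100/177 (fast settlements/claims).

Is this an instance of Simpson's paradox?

Yes

Moderate: the junior adjuster 66/180 = 36.7%, the in-house team 5/18 = 27.8% → the junior adjuster
Simple: the junior adjuster 10/14 = 71.4%, the in-house team 100/177 = 56.5% → the junior adjuster
Overall: the junior adjuster 76/194 = 39.2%, the in-house team 105/195 = 53.8% → the in-house team
The junior adjuster wins each claim group but the in-house team wins overall — the comparison reverses. The junior adjuster's claims skew toward moderate, which has a lower base rate.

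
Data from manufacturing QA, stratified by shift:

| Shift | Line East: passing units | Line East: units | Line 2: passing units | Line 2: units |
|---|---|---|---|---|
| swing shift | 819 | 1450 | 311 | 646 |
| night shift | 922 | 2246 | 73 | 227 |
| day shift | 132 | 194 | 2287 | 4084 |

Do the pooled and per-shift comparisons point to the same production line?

No

Swing shift: Line East 819/1450 = 56.5%, Line 2 311/646 = 48.1% → Line East
Night shift: Line East 922/2246 = 41.1%, Line 2 73/227 = 32.2% → Line East
Day shift: Line East 132/194 = 68.0%, Line 2 2287/4084 = 56.0% → Line East
Overall: Line East 1873/3890 = 48.1%, Line 2 2671/4957 = 53.9% → Line 2
Line East wins each shift group but Line 2 wins overall — the comparison reverses. Line East's units skew toward night shift, which has a lower base rate.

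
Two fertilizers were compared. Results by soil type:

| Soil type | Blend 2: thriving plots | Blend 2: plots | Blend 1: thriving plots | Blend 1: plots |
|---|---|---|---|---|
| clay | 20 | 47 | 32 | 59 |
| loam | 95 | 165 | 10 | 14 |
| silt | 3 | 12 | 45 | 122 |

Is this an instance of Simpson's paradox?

Yes

Clay: Blend 2 20/47 = 42.6%, Blend 1 32/59 = 54.2% → Blend 1
Loam: Blend 2 95/165 = 57.6%, Blend 1 10/14 = 71.4% → Blend 1
Silt: Blend 2 3/12 = 25.0%, Blend 1 45/122 = 36.9% → Blend 1
Overall: Blend 2 118/224 = 52.7%, Blend 1 87/195 = 44.6% → Blend 2
Blend 1 wins each soil group but Blend 2 wins overall — the comparison reverses. Blend 1's plots skew toward silt, which has a lower base rate.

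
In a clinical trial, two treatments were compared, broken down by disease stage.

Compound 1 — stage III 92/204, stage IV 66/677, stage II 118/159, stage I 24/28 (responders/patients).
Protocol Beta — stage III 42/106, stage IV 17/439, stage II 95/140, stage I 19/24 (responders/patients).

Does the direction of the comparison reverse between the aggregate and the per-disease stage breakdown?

No

Stage III: Compound 1 92/204 = 45.1%, Protocol Beta 42/106 = 39.6% → Compound 1
Stage IV: Compound 1 66/677 = 9.7%, Protocol Beta 17/439 = 3.9% → Compound 1
Stage II: Compound 1 118/159 = 74.2%, Protocol Beta 95/140 = 67.9% → Compound 1
Stage I: Compound 1 24/28 = 85.7%, Protocol Beta 19/24 = 79.2% → Compound 1
Overall: Compound 1 300/1068 = 28.1%, Protocol Beta 173/709 = 24.4% → Compound 1
Compound 1 wins overall and in every disease group — no reversal.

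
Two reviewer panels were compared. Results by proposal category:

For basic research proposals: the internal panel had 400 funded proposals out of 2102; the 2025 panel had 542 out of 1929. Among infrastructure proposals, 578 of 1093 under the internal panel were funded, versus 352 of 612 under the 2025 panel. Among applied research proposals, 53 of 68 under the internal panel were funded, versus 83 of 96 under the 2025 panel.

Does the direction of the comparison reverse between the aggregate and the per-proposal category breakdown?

Basic research: the internal panel 400/2102 = 19.0%, the 2025 panel 542/1929 = 28.1% → the 2025 panel
Infrastructure: the internal panel 578/1093 = 52.9%, the 2025 panel 352/612 = 57.5% → the 2025 panel
Applied research: the internal panel 53/68 = 77.9%, the 2025 panel 83/96 = 86.5% → the 2025 panel
Overall: the internal panel 1031/3263 = 31.6%, the 2025 panel 977/2637 = 37.0% → the 2025 panel
The 2025 panel wins overall and in every proposal group — no reversal.

No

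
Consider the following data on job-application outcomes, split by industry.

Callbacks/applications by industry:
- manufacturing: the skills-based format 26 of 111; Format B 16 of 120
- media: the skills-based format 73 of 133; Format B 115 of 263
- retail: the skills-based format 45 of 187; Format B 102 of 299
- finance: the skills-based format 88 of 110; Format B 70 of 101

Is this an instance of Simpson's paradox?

Manufacturing: the skills-based format 26/111 = 23.4%, Format B 16/120 = 13.3% → the skills-based format
Media: the skills-based format 73/133 = 54.9%, Format B 115/263 = 43.7% → the skills-based format
Retail: the skills-based format 45/187 = 24.1%, Format B 102/299 = 34.1% → Format B
Finance: the skills-based format 88/110 = 80.0%, Format B 70/101 = 69.3% → the skills-based format
Overall: the skills-based format 232/541 = 42.9%, Format B 303/783 = 38.7% → the skills-based format
Neither sweeps: the skills-based format wins 3 of 4 groups, Format B wins 1. The skills-based format wins overall but not every group — no Simpson reversal.

No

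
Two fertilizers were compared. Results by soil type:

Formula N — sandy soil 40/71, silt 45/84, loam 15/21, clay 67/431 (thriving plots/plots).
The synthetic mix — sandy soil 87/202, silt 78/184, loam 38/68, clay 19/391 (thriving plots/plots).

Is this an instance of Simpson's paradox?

Sandy soil: Formula N 40/71 = 56.3%, the synthetic mix 87/202 = 43.1% → Formula N
Silt: Formula N 45/84 = 53.6%, the synthetic mix 78/184 = 42.4% → Formula N
Loam: Formula N 15/21 = 71.4%, the synthetic mix 38/68 = 55.9% → Formula N
Clay: Formula N 67/431 = 15.5%, the synthetic mix 19/391 = 4.9% → Formula N
Overall: Formula N 167/607 = 27.5%, the synthetic mix 222/845 = 26.3% → Formula N
Formula N wins overall and in every soil group — no reversal.

No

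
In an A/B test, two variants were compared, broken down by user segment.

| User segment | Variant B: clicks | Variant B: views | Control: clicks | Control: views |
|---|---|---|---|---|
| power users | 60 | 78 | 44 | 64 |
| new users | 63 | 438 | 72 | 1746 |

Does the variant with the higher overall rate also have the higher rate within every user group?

Yes

Power users: Variant B 60/78 = 76.9%, Control 44/64 = 68.8% → Variant B
New users: Variant B 63/438 = 14.4%, Control 72/1746 = 4.1% → Variant B
Overall: Variant B 123/516 = 23.8%, Control 116/1810 = 6.4% → Variant B
Variant B wins overall and in every user group — no reversal.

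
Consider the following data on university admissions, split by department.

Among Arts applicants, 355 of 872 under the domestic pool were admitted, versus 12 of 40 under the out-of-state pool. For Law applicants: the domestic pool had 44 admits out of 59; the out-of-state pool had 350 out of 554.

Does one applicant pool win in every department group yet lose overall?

Yes

Arts: the domestic pool 355/872 = 40.7%, the out-of-state pool 12/40 = 30.0% → the domestic pool
Law: the domestic pool 44/59 = 74.6%, the out-of-state pool 350/554 = 63.2% → the domestic pool
Overall: the domestic pool 399/931 = 42.9%, the out-of-state pool 362/594 = 60.9% → the out-of-state pool
The domestic pool wins each department group but the out-of-state pool wins overall — the comparison reverses. The domestic pool's applicants skew toward Arts, which has a lower base rate.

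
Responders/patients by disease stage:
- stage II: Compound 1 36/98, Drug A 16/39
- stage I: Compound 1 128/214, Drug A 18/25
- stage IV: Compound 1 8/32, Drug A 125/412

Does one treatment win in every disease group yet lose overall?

Stage II: Compound 1 36/98 = 36.7%, Drug A 16/39 = 41.0% → Drug A
Stage I: Compound 1 128/214 = 59.8%, Drug A 18/25 = 72.0% → Drug A
Stage IV: Compound 1 8/32 = 25.0%, Drug A 125/412 = 30.3% → Drug A
Overall: Compound 1 172/344 = 50.0%, Drug A 159/476 = 33.4% → Compound 1
Drug A wins each disease group but Compound 1 wins overall — the comparison reverses. Drug A's patients skew toward stage IV, which has a lower base rate.

Yes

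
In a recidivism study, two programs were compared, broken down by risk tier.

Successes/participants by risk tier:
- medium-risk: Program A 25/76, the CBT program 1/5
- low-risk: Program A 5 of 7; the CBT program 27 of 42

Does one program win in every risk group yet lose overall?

Yes

Medium-risk: Program A 25/76 = 32.9%, the CBT program 1/5 = 20.0% → Program A
Low-risk: Program A 5/7 = 71.4%, the CBT program 27/42 = 64.3% → Program A
Overall: Program A 30/83 = 36.1%, the CBT program 28/47 = 59.6% → the CBT program
Program A wins each risk group but the CBT program wins overall — the comparison reverses. Program A's participants skew toward medium-risk, which has a lower base rate.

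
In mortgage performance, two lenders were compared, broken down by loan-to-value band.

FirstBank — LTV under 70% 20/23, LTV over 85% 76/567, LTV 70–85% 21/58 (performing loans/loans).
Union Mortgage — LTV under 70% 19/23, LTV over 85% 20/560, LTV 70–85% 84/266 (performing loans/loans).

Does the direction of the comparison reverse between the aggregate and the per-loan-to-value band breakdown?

No

LTV under 70%: FirstBank 20/23 = 87.0%, Union Mortgage 19/23 = 82.6% → FirstBank
LTV over 85%: FirstBank 76/567 = 13.4%, Union Mortgage 20/560 = 3.6% → FirstBank
LTV 70–85%: FirstBank 21/58 = 36.2%, Union Mortgage 84/266 = 31.6% → FirstBank
Overall: FirstBank 117/648 = 18.1%, Union Mortgage 123/849 = 14.5% → FirstBank
FirstBank wins overall and in every loan-to-value group — no reversal.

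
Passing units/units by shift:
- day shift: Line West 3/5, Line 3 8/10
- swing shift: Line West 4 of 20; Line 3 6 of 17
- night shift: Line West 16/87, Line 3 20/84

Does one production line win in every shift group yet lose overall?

Day shift: Line West 3/5 = 60.0%, Line 3 8/10 = 80.0% → Line 3
Swing shift: Line West 4/20 = 20.0%, Line 3 6/17 = 35.3% → Line 3
Night shift: Line West 16/87 = 18.4%, Line 3 20/84 = 23.8% → Line 3
Overall: Line West 23/112 = 20.5%, Line 3 34/111 = 30.6% → Line 3
Line 3 wins overall and in every shift group — no reversal.

No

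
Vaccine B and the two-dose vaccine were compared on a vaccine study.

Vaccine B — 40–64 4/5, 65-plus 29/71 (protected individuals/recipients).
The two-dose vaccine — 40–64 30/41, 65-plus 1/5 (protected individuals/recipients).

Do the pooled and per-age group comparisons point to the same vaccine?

40–64: Vaccine B 4/5 = 80.0%, the two-dose vaccine 30/41 = 73.2% → Vaccine B
65-plus: Vaccine B 29/71 = 40.8%, the two-dose vaccine 1/5 = 20.0% → Vaccine B
Overall: Vaccine B 33/76 = 43.4%, the two-dose vaccine 31/46 = 67.4% → the two-dose vaccine
Vaccine B wins each age group but the two-dose vaccine wins overall — the comparison reverses. Vaccine B's recipients skew toward 65-plus, which has a lower base rate.

No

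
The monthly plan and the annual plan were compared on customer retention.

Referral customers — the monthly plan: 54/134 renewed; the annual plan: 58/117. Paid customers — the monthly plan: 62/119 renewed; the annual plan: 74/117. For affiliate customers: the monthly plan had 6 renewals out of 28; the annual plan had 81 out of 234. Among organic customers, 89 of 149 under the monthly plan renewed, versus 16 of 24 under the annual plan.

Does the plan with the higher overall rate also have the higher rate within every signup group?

No

Referral: the monthly plan 54/134 = 40.3%, the annual plan 58/117 = 49.6% → the annual plan
Paid: the monthly plan 62/119 = 52.1%, the annual plan 74/117 = 63.2% → the annual plan
Affiliate: the monthly plan 6/28 = 21.4%, the annual plan 81/234 = 34.6% → the annual plan
Organic: the monthly plan 89/149 = 59.7%, the annual plan 16/24 = 66.7% → the annual plan
Overall: the monthly plan 211/430 = 49.1%, the annual plan 229/492 = 46.5% → the monthly plan
The annual plan wins each signup group but the monthly plan wins overall — the comparison reverses. The annual plan's customers skew toward affiliate, which has a lower base rate.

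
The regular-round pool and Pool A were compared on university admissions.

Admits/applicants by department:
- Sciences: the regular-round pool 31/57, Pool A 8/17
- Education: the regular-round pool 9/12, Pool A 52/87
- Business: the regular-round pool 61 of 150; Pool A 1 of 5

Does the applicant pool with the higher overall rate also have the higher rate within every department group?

Sciences: the regular-round pool 31/57 = 54.4%, Pool A 8/17 = 47.1% → the regular-round pool
Education: the regular-round pool 9/12 = 75.0%, Pool A 52/87 = 59.8% → the regular-round pool
Business: the regular-round pool 61/150 = 40.7%, Pool A 1/5 = 20.0% → the regular-round pool
Overall: the regular-round pool 101/219 = 46.1%, Pool A 61/109 = 56.0% → Pool A
The regular-round pool wins each department group but Pool A wins overall — the comparison reverses. The regular-round pool's applicants skew toward Business, which has a lower base rate.

No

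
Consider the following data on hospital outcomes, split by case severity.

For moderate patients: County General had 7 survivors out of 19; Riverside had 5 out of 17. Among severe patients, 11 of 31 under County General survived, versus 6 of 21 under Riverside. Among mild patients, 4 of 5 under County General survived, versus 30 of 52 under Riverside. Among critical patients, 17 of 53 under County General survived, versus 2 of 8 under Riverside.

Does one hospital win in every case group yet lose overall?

Moderate: County General 7/19 = 36.8%, Riverside 5/17 = 29.4% → County General
Severe: County General 11/31 = 35.5%, Riverside 6/21 = 28.6% → County General
Mild: County General 4/5 = 80.0%, Riverside 30/52 = 57.7% → County General
Critical: County General 17/53 = 32.1%, Riverside 2/8 = 25.0% → County General
Overall: County General 39/108 = 36.1%, Riverside 43/98 = 43.9% → Riverside
County General wins each case group but Riverside wins overall — the comparison reverses. County General's patients skew toward critical, which has a lower base rate.

Yes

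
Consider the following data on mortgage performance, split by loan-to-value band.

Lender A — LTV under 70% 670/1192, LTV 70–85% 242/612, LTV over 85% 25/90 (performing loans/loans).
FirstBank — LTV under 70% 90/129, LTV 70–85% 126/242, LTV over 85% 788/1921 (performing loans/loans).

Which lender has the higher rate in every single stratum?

FirstBank

LTV under 70%: Lender A 670/1192 = 56.2%, FirstBank 90/129 = 69.8% → FirstBank
LTV 70–85%: Lender A 242/612 = 39.5%, FirstBank 126/242 = 52.1% → FirstBank
LTV over 85%: Lender A 25/90 = 27.8%, FirstBank 788/1921 = 41.0% → FirstBank
FirstBank has the higher rate in all 3 groups.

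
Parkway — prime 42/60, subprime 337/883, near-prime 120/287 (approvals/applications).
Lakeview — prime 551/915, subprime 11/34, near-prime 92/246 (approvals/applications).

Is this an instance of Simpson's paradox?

Prime: Parkway 42/60 = 70.0%, Lakeview 551/915 = 60.2% → Parkway
Subprime: Parkway 337/883 = 38.2%, Lakeview 11/34 = 32.4% → Parkway
Near-prime: Parkway 120/287 = 41.8%, Lakeview 92/246 = 37.4% → Parkway
Overall: Parkway 499/1230 = 40.6%, Lakeview 654/1195 = 54.7% → Lakeview
Parkway wins each credit group but Lakeview wins overall — the comparison reverses. Parkway's applications skew toward subprime, which has a lower base rate.

Yes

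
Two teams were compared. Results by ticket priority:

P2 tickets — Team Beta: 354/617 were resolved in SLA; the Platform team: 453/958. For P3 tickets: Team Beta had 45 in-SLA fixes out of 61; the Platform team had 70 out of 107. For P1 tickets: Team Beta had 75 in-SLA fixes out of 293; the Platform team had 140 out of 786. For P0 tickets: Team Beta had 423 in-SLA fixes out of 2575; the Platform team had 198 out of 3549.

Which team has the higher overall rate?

Team Beta

P2: Team Beta 354/617 = 57.4%, the Platform team 453/958 = 47.3% → Team Beta
P3: Team Beta 45/61 = 73.8%, the Platform team 70/107 = 65.4% → Team Beta
P1: Team Beta 75/293 = 25.6%, the Platform team 140/786 = 17.8% → Team Beta
P0: Team Beta 423/2575 = 16.4%, the Platform team 198/3549 = 5.6% → Team Beta
Overall: Team Beta 897/3546 = 25.3%, the Platform team 861/5400 = 15.9% → Team Beta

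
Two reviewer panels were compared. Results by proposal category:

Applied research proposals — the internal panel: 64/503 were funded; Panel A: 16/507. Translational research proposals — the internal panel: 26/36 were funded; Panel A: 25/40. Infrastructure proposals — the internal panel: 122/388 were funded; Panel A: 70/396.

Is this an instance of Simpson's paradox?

No

Applied research: the internal panel 64/503 = 12.7%, Panel A 16/507 = 3.2% → the internal panel
Translational research: the internal panel 26/36 = 72.2%, Panel A 25/40 = 62.5% → the internal panel
Infrastructure: the internal panel 122/388 = 31.4%, Panel A 70/396 = 17.7% → the internal panel
Overall: the internal panel 212/927 = 22.9%, Panel A 111/943 = 11.8% → the internal panel
The internal panel wins overall and in every proposal group — no reversal.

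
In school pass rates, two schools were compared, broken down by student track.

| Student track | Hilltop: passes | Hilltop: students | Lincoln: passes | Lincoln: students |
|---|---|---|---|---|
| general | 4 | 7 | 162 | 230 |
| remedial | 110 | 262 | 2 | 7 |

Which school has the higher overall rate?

General: Hilltop 4/7 = 57.1%, Lincoln 162/230 = 70.4% → Lincoln
Remedial: Hilltop 110/262 = 42.0%, Lincoln 2/7 = 28.6% → Hilltop
Overall: Hilltop 114/269 = 42.4%, Lincoln 164/237 = 69.2% → Lincoln
(Neither sweeps every student group, but Lincoln has the higher pooled rate.)

Lincoln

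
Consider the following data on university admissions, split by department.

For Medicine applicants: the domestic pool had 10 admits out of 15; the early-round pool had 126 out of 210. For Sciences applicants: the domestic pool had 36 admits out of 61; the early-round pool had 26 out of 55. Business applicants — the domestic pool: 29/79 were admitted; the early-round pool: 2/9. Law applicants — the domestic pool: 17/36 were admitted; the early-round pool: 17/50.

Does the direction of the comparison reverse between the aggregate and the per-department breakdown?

Yes

Medicine: the domestic pool 10/15 = 66.7%, the early-round pool 126/210 = 60.0% → the domestic pool
Sciences: the domestic pool 36/61 = 59.0%, the early-round pool 26/55 = 47.3% → the domestic pool
Business: the domestic pool 29/79 = 36.7%, the early-round pool 2/9 = 22.2% → the domestic pool
Law: the domestic pool 17/36 = 47.2%, the early-round pool 17/50 = 34.0% → the domestic pool
Overall: the domestic pool 92/191 = 48.2%, the early-round pool 171/324 = 52.8% → the early-round pool
The domestic pool wins each department group but the early-round pool wins overall — the comparison reverses. The domestic pool's applicants skew toward Business, which has a lower base rate.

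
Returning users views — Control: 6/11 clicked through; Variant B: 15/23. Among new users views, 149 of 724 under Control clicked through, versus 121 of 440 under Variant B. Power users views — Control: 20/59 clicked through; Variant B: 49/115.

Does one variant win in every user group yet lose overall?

No

Returning users: Control 6/11 = 54.5%, Variant B 15/23 = 65.2% → Variant B
New users: Control 149/724 = 20.6%, Variant B 121/440 = 27.5% → Variant B
Power users: Control 20/59 = 33.9%, Variant B 49/115 = 42.6% → Variant B
Overall: Control 175/794 = 22.0%, Variant B 185/578 = 32.0% → Variant B
Variant B wins overall and in every user group — no reversal.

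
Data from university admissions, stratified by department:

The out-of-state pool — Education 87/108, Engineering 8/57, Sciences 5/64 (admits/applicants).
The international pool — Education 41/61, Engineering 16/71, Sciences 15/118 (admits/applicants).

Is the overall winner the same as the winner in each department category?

No

Education: the out-of-state pool 87/108 = 80.6%, the international pool 41/61 = 67.2% → the out-of-state pool
Engineering: the out-of-state pool 8/57 = 14.0%, the international pool 16/71 = 22.5% → the international pool
Sciences: the out-of-state pool 5/64 = 7.8%, the international pool 15/118 = 12.7% → the international pool
Overall: the out-of-state pool 100/229 = 43.7%, the international pool 72/250 = 28.8% → the out-of-state pool
Neither sweeps: the out-of-state pool wins 1 of 3 groups, the international pool wins 2. The out-of-state pool wins overall but not every group — no Simpson reversal.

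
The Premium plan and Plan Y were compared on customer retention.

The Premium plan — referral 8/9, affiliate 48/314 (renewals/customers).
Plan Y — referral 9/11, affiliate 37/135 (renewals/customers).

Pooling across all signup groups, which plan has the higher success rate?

Referral: the Premium plan 8/9 = 88.9%, Plan Y 9/11 = 81.8% → the Premium plan
Affiliate: the Premium plan 48/314 = 15.3%, Plan Y 37/135 = 27.4% → Plan Y
Overall: the Premium plan 56/323 = 17.3%, Plan Y 46/146 = 31.5% → Plan Y
(Neither sweeps every signup group, but Plan Y has the higher pooled rate.)

Plan Y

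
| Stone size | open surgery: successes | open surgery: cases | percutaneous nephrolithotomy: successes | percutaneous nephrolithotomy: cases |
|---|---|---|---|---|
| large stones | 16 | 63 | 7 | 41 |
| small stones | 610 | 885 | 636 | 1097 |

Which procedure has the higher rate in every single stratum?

open surgery

Large stones: open surgery 16/63 = 25.4%, percutaneous nephrolithotomy 7/41 = 17.1% → open surgery
Small stones: open surgery 610/885 = 68.9%, percutaneous nephrolithotomy 636/1097 = 58.0% → open surgery
Open surgery has the higher rate in both groups.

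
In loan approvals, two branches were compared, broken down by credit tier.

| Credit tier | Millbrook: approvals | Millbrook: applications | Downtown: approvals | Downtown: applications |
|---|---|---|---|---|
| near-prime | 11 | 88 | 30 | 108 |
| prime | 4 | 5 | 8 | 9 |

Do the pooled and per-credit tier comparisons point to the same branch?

Near-prime: Millbrook 11/88 = 12.5%, Downtown 30/108 = 27.8% → Downtown
Prime: Millbrook 4/5 = 80.0%, Downtown 8/9 = 88.9% → Downtown
Overall: Millbrook 15/93 = 16.1%, Downtown 38/117 = 32.5% → Downtown
Downtown wins overall and in every credit group — no reversal.

Yes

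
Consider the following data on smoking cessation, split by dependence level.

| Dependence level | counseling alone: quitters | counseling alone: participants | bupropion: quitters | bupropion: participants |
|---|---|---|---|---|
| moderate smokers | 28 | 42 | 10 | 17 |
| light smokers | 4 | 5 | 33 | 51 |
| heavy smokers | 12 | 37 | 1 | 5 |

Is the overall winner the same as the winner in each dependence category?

Moderate smokers: counseling alone 28/42 = 66.7%, bupropion 10/17 = 58.8% → counseling alone
Light smokers: counseling alone 4/5 = 80.0%, bupropion 33/51 = 64.7% → counseling alone
Heavy smokers: counseling alone 12/37 = 32.4%, bupropion 1/5 = 20.0% → counseling alone
Overall: counseling alone 44/84 = 52.4%, bupropion 44/73 = 60.3% → bupropion
Counseling alone wins each dependence group but bupropion wins overall — the comparison reverses. Counseling alone's participants skew toward heavy smokers, which has a lower base rate.

No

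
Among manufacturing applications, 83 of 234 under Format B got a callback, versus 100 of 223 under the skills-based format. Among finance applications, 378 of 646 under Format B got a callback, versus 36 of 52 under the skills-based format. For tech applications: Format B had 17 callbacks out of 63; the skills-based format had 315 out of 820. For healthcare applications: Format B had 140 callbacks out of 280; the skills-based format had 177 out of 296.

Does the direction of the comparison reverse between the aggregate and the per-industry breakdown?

Manufacturing: Format B 83/234 = 35.5%, the skills-based format 100/223 = 44.8% → the skills-based format
Finance: Format B 378/646 = 58.5%, the skills-based format 36/52 = 69.2% → the skills-based format
Tech: Format B 17/63 = 27.0%, the skills-based format 315/820 = 38.4% → the skills-based format
Healthcare: Format B 140/280 = 50.0%, the skills-based format 177/296 = 59.8% → the skills-based format
Overall: Format B 618/1223 = 50.5%, the skills-based format 628/1391 = 45.1% → Format B
The skills-based format wins each industry group but Format B wins overall — the comparison reverses. The skills-based format's applications skew toward tech, which has a lower base rate.

Yes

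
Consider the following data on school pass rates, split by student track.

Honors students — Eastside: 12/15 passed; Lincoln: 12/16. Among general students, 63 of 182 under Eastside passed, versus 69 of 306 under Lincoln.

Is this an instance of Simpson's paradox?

No

Honors: Eastside 12/15 = 80.0%, Lincoln 12/16 = 75.0% → Eastside
General: Eastside 63/182 = 34.6%, Lincoln 69/306 = 22.5% → Eastside
Overall: Eastside 75/197 = 38.1%, Lincoln 81/322 = 25.2% → Eastside
Eastside wins overall and in every student group — no reversal.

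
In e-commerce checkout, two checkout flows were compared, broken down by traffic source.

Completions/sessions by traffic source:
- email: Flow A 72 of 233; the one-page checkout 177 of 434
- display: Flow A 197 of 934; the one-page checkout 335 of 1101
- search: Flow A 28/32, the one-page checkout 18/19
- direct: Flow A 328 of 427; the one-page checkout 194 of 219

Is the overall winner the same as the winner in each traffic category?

Email: Flow A 72/233 = 30.9%, the one-page checkout 177/434 = 40.8% → the one-page checkout
Display: Flow A 197/934 = 21.1%, the one-page checkout 335/1101 = 30.4% → the one-page checkout
Search: Flow A 28/32 = 87.5%, the one-page checkout 18/19 = 94.7% → the one-page checkout
Direct: Flow A 328/427 = 76.8%, the one-page checkout 194/219 = 88.6% → the one-page checkout
Overall: Flow A 625/1626 = 38.4%, the one-page checkout 724/1773 = 40.8% → the one-page checkout
The one-page checkout wins overall and in every traffic group — no reversal.

Yes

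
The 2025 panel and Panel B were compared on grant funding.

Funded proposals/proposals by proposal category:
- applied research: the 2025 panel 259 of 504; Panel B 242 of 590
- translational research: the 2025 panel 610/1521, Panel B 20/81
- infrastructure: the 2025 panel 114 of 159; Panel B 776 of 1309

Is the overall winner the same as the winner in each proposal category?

Applied research: the 2025 panel 259/504 = 51.4%, Panel B 242/590 = 41.0% → the 2025 panel
Translational research: the 2025 panel 610/1521 = 40.1%, Panel B 20/81 = 24.7% → the 2025 panel
Infrastructure: the 2025 panel 114/159 = 71.7%, Panel B 776/1309 = 59.3% → the 2025 panel
Overall: the 2025 panel 983/2184 = 45.0%, Panel B 1038/1980 = 52.4% → Panel B
The 2025 panel wins each proposal group but Panel B wins overall — the comparison reverses. The 2025 panel's proposals skew toward translational research, which has a lower base rate.

No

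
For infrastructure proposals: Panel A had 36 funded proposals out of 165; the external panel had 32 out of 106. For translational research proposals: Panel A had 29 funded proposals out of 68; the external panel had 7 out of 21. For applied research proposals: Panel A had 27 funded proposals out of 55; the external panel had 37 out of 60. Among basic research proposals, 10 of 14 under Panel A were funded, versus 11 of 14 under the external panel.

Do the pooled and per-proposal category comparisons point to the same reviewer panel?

Infrastructure: Panel A 36/165 = 21.8%, the external panel 32/106 = 30.2% → the external panel
Translational research: Panel A 29/68 = 42.6%, the external panel 7/21 = 33.3% → Panel A
Applied research: Panel A 27/55 = 49.1%, the external panel 37/60 = 61.7% → the external panel
Basic research: Panel A 10/14 = 71.4%, the external panel 11/14 = 78.6% → the external panel
Overall: Panel A 102/302 = 33.8%, the external panel 87/201 = 43.3% → the external panel
Neither sweeps: Panel A wins 1 of 4 groups, the external panel wins 3. The external panel wins overall but not every group — no Simpson reversal.

No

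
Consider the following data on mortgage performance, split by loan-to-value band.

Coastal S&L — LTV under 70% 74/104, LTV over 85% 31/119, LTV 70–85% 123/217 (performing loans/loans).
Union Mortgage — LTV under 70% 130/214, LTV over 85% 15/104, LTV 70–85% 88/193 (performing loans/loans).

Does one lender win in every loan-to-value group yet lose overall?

No

LTV under 70%: Coastal S&L 74/104 = 71.2%, Union Mortgage 130/214 = 60.7% → Coastal S&L
LTV over 85%: Coastal S&L 31/119 = 26.1%, Union Mortgage 15/104 = 14.4% → Coastal S&L
LTV 70–85%: Coastal S&L 123/217 = 56.7%, Union Mortgage 88/193 = 45.6% → Coastal S&L
Overall: Coastal S&L 228/440 = 51.8%, Union Mortgage 233/511 = 45.6% → Coastal S&L
Coastal S&L wins overall and in every loan-to-value group — no reversal.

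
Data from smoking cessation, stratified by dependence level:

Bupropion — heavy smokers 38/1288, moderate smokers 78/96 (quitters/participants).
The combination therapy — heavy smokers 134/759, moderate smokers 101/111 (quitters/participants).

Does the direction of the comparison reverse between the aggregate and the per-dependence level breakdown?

No

Heavy smokers: bupropion 38/1288 = 3.0%, the combination therapy 134/759 = 17.7% → the combination therapy
Moderate smokers: bupropion 78/96 = 81.2%, the combination therapy 101/111 = 91.0% → the combination therapy
Overall: bupropion 116/1384 = 8.4%, the combination therapy 235/870 = 27.0% → the combination therapy
The combination therapy wins overall and in every dependence group — no reversal.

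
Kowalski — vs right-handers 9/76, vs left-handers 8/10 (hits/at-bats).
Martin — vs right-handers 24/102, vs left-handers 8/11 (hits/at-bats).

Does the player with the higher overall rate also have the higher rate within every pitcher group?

No

Vs right-handers: Kowalski 9/76 = 11.8%, Martin 24/102 = 23.5% → Martin
Vs left-handers: Kowalski 8/10 = 80.0%, Martin 8/11 = 72.7% → Kowalski
Overall: Kowalski 17/86 = 19.8%, Martin 32/113 = 28.3% → Martin
Neither sweeps: Kowalski wins 1 of 2 groups, Martin wins 1. Martin wins overall but not every group — no Simpson reversal.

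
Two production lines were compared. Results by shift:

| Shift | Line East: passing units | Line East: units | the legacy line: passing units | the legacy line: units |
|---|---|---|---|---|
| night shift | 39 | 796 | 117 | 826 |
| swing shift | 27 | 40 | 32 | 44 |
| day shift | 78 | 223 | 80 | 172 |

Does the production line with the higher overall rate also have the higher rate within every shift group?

Night shift: Line East 39/796 = 4.9%, the legacy line 117/826 = 14.2% → the legacy line
Swing shift: Line East 27/40 = 67.5%, the legacy line 32/44 = 72.7% → the legacy line
Day shift: Line East 78/223 = 35.0%, the legacy line 80/172 = 46.5% → the legacy line
Overall: Line East 144/1059 = 13.6%, the legacy line 229/1042 = 22.0% → the legacy line
The legacy line wins overall and in every shift group — no reversal.

Yes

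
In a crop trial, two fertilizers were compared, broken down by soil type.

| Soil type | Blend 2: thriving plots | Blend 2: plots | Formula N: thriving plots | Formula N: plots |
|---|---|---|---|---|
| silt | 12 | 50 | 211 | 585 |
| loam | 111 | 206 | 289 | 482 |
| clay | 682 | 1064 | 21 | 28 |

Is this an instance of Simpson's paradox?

Yes

Silt: Blend 2 12/50 = 24.0%, Formula N 211/585 = 36.1% → Formula N
Loam: Blend 2 111/206 = 53.9%, Formula N 289/482 = 60.0% → Formula N
Clay: Blend 2 682/1064 = 64.1%, Formula N 21/28 = 75.0% → Formula N
Overall: Blend 2 805/1320 = 61.0%, Formula N 521/1095 = 47.6% → Blend 2
Formula N wins each soil group but Blend 2 wins overall — the comparison reverses. Formula N's plots skew toward silt, which has a lower base rate.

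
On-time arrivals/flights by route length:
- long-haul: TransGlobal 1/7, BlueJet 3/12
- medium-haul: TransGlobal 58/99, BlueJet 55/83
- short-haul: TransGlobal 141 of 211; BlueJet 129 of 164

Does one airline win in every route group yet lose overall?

Long-haul: TransGlobal 1/7 = 14.3%, BlueJet 3/12 = 25.0% → BlueJet
Medium-haul: TransGlobal 58/99 = 58.6%, BlueJet 55/83 = 66.3% → BlueJet
Short-haul: TransGlobal 141/211 = 66.8%, BlueJet 129/164 = 78.7% → BlueJet
Overall: TransGlobal 200/317 = 63.1%, BlueJet 187/259 = 72.2% → BlueJet
BlueJet wins overall and in every route group — no reversal.

No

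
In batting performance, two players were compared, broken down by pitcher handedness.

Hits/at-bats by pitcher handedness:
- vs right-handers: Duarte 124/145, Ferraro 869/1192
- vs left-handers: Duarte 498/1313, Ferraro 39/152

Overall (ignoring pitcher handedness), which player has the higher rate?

Ferraro

Vs right-handers: Duarte 124/145 = 85.5%, Ferraro 869/1192 = 72.9% → Duarte
Vs left-handers: Duarte 498/1313 = 37.9%, Ferraro 39/152 = 25.7% → Duarte
Overall: Duarte 622/1458 = 42.7%, Ferraro 908/1344 = 67.6% → Ferraro
(Duarte wins every pitcher group but Ferraro wins overall — Duarte's at-bats skew toward the low-rate vs left-handers group.)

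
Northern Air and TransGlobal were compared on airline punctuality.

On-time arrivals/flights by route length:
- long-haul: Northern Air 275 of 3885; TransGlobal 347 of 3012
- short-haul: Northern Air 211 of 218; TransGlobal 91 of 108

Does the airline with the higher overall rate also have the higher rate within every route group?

Long-haul: Northern Air 275/3885 = 7.1%, TransGlobal 347/3012 = 11.5% → TransGlobal
Short-haul: Northern Air 211/218 = 96.8%, TransGlobal 91/108 = 84.3% → Northern Air
Overall: Northern Air 486/4103 = 11.8%, TransGlobal 438/3120 = 14.0% → TransGlobal
Neither sweeps: Northern Air wins 1 of 2 groups, TransGlobal wins 1. TransGlobal wins overall but not every group — no Simpson reversal.

No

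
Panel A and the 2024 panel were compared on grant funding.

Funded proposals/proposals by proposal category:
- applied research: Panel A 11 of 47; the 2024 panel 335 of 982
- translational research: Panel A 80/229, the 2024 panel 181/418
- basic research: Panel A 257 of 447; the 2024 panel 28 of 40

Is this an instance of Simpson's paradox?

Applied research: Panel A 11/47 = 23.4%, the 2024 panel 335/982 = 34.1% → the 2024 panel
Translational research: Panel A 80/229 = 34.9%, the 2024 panel 181/418 = 43.3% → the 2024 panel
Basic research: Panel A 257/447 = 57.5%, the 2024 panel 28/40 = 70.0% → the 2024 panel
Overall: Panel A 348/723 = 48.1%, the 2024 panel 544/1440 = 37.8% → Panel A
The 2024 panel wins each proposal group but Panel A wins overall — the comparison reverses. The 2024 panel's proposals skew toward applied research, which has a lower base rate.

Yes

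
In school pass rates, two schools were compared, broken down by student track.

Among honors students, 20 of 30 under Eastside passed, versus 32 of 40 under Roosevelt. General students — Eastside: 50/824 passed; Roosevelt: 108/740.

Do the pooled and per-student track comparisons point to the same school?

Yes

Honors: Eastside 20/30 = 66.7%, Roosevelt 32/40 = 80.0% → Roosevelt
General: Eastside 50/824 = 6.1%, Roosevelt 108/740 = 14.6% → Roosevelt
Overall: Eastside 70/854 = 8.2%, Roosevelt 140/780 = 17.9% → Roosevelt
Roosevelt wins overall and in every student group — no reversal.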